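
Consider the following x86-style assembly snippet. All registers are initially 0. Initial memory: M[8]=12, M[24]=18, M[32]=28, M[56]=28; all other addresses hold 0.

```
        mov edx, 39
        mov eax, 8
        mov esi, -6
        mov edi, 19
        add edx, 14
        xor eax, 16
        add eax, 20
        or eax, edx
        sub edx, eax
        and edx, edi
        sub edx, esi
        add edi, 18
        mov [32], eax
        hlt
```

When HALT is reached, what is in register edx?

edx=39
eax=8
esi=-6
edi=19
edx=39+14=53
eax=8^16=24
eax=24+20=44
eax=44|53=61
edx=53-61=-8
edx=(-8)&19=16
edx=16-(-6)=22
edi=19+18=37
mov [32], eax → M[32]=61
halt.

22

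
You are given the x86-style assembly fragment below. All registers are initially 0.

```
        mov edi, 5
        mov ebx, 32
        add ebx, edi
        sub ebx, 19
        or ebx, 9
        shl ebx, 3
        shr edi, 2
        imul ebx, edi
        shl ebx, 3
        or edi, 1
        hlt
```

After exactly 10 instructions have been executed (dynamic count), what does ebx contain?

mov edi, 5 → edi=5
mov ebx, 32 → ebx=32
add ebx, edi → ebx=32+5=37
sub ebx, 19 → ebx=37-19=18
or ebx, 9 → ebx=18|9=27
shl ebx, 3 → ebx=27<<3=216
shr edi, 2 → edi=5>>2=1
imul ebx, edi → ebx=216*1=216
shl ebx, 3 → ebx=216<<3=1728
or edi, 1 → edi=1|1=1
After step 10: ebx = 1728.

1728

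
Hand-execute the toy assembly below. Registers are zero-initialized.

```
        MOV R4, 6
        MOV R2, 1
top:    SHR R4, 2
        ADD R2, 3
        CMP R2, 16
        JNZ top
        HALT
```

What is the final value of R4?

MOV R4, 6 → R4=6
MOV R2, 1 → R2=1
SHR R4, 2 → R4=6>>2=1
ADD R2, 3 → R2=1+3=4
CMP R2, 16  (cmp 4,16)
JNZ top: taken
SHR R4, 2 → R4=1>>2=0
ADD R2, 3 → R2=4+3=7
CMP R2, 16  (cmp 7,16)
JNZ top: taken
SHR R4, 2 → R4=0>>2=0
ADD R2, 3 → R2=7+3=10
CMP R2, 16  (cmp 10,16)
JNZ top: taken
SHR R4, 2 → R4=0>>2=0
ADD R2, 3 → R2=10+3=13
CMP R2, 16  (cmp 13,16)
JNZ top: taken
SHR R4, 2 → R4=0>>2=0
ADD R2, 3 → R2=13+3=16
CMP R2, 16  (cmp 16,16)
JNZ top: not taken
halt.

0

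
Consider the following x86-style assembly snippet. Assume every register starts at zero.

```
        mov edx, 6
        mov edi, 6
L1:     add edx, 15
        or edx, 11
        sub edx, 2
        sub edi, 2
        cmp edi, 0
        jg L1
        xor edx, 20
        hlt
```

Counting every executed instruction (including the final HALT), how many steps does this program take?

22

after mov edx, 6: edx=6
after mov edi, 6: edi=6
after add edx, 15: edx=6+15=21
after or edx, 11: edx=21|11=31
after sub edx, 2: edx=31-2=29
after sub edi, 2: edi=6-2=4
cmp edi, 0  (cmp 4,0)
jg L1: taken
after add edx, 15: edx=29+15=44
after or edx, 11: edx=44|11=47
after sub edx, 2: edx=47-2=45
after sub edi, 2: edi=4-2=2
cmp edi, 0  (cmp 2,0)
jg L1: taken
after add edx, 15: edx=45+15=60
after or edx, 11: edx=60|11=63
after sub edx, 2: edx=63-2=61
after sub edi, 2: edi=2-2=0
cmp edi, 0  (cmp 0,0)
jg L1: not taken
after xor edx, 20: edx=61^20=41
halt.
Total executed instructions: 22.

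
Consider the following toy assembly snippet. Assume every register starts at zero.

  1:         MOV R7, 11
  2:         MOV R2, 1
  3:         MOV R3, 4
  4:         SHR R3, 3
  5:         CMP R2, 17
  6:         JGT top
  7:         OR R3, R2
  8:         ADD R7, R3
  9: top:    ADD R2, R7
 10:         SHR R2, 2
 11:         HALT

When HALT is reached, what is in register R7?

12

MOV R7, 11 → R7=11
MOV R2, 1 → R2=1
MOV R3, 4 → R3=4
SHR R3, 3 → R3=4>>3=0
CMP R2, 17  (cmp 1,17)
JGT top: not taken
OR R3, R2 → R3=0|1=1
ADD R7, R3 → R7=11+1=12
ADD R2, R7 → R2=1+12=13
SHR R2, 2 → R2=13>>2=3
halt.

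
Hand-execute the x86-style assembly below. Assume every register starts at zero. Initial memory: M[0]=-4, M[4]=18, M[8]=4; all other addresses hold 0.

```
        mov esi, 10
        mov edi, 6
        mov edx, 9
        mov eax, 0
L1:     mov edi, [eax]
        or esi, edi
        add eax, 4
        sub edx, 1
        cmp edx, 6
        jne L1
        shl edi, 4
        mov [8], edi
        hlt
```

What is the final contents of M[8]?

after mov esi, 10: esi=10
after mov edi, 6: edi=6
after mov edx, 9: edx=9
after mov eax, 0: eax=0
after mov edi, [eax]: edi=M[0]=-4
after or esi, edi: esi=10|(-4)=-2
after add eax, 4: eax=0+4=4
after sub edx, 1: edx=9-1=8
cmp edx, 6  (cmp 8,6)
jne L1: taken
after mov edi, [eax]: edi=M[4]=18
after or esi, edi: esi=(-2)|18=-2
after add eax, 4: eax=4+4=8
after sub edx, 1: edx=8-1=7
cmp edx, 6  (cmp 7,6)
jne L1: taken
after mov edi, [eax]: edi=M[8]=4
after or esi, edi: esi=(-2)|4=-2
after add eax, 4: eax=8+4=12
after sub edx, 1: edx=7-1=6
cmp edx, 6  (cmp 6,6)
jne L1: not taken
after shl edi, 4: edi=4<<4=64
mov [8], edi → M[8]=64
halt.

64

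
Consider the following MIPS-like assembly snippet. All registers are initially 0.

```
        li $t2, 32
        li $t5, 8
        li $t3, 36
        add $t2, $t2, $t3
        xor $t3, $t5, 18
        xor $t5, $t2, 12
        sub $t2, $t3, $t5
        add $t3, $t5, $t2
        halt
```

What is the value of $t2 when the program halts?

$t2=32
$t5=8
$t3=36
$t2=32+36=68
$t3=8^18=26
$t5=68^12=72
$t2=26-72=-46
$t3=72+(-46)=26
halt.

-46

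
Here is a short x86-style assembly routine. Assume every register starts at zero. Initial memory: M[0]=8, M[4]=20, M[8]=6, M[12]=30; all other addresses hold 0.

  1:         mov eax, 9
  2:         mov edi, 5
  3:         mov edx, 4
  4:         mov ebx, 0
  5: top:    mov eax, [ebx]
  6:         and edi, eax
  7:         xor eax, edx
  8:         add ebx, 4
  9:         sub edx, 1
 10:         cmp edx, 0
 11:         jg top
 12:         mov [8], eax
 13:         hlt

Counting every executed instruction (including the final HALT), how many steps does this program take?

mov eax, 9 → eax=9
mov edi, 5 → edi=5
mov edx, 4 → edx=4
mov ebx, 0 → ebx=0
mov eax, [ebx] → eax=M[0]=8
and edi, eax → edi=5&8=0
xor eax, edx → eax=8^4=12
add ebx, 4 → ebx=0+4=4
sub edx, 1 → edx=4-1=3
cmp edx, 0  (cmp 3,0)
jg top: taken
mov eax, [ebx] → eax=M[4]=20
and edi, eax → edi=0&20=0
xor eax, edx → eax=20^3=23
add ebx, 4 → ebx=4+4=8
sub edx, 1 → edx=3-1=2
cmp edx, 0  (cmp 2,0)
jg top: taken
mov eax, [ebx] → eax=M[8]=6
and edi, eax → edi=0&6=0
xor eax, edx → eax=6^2=4
add ebx, 4 → ebx=8+4=12
sub edx, 1 → edx=2-1=1
cmp edx, 0  (cmp 1,0)
jg top: taken
mov eax, [ebx] → eax=M[12]=30
and edi, eax → edi=0&30=0
xor eax, edx → eax=30^1=31
add ebx, 4 → ebx=12+4=16
sub edx, 1 → edx=1-1=0
cmp edx, 0  (cmp 0,0)
jg top: not taken
mov [8], eax → M[8]=31
halt.
Total executed instructions: 34.

34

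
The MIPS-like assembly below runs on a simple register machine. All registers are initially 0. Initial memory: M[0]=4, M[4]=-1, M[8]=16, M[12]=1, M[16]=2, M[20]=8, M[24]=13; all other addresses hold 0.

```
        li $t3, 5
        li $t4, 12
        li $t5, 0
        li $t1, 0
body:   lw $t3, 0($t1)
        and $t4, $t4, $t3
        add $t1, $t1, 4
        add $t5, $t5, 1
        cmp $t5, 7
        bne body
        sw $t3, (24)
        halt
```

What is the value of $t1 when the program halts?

28

li $t3, 5 → $t3=5
li $t4, 12 → $t4=12
li $t5, 0 → $t5=0
li $t1, 0 → $t1=0
lw $t3, 0($t1) → $t3=M[0]=4
and $t4, $t4, $t3 → $t4=12&4=4
add $t1, $t1, 4 → $t1=0+4=4
add $t5, $t5, 1 → $t5=0+1=1
cmp $t5, 7  (cmp 1,7)
bne body: taken
lw $t3, 0($t1) → $t3=M[4]=-1
and $t4, $t4, $t3 → $t4=4&(-1)=4
add $t1, $t1, 4 → $t1=4+4=8
add $t5, $t5, 1 → $t5=1+1=2
cmp $t5, 7  (cmp 2,7)
bne body: taken
lw $t3, 0($t1) → $t3=M[8]=16
and $t4, $t4, $t3 → $t4=4&16=0
add $t1, $t1, 4 → $t1=8+4=12
add $t5, $t5, 1 → $t5=2+1=3
cmp $t5, 7  (cmp 3,7)
bne body: taken
lw $t3, 0($t1) → $t3=M[12]=1
and $t4, $t4, $t3 → $t4=0&1=0
add $t1, $t1, 4 → $t1=12+4=16
add $t5, $t5, 1 → $t5=3+1=4
cmp $t5, 7  (cmp 4,7)
bne body: taken
lw $t3, 0($t1) → $t3=M[16]=2
and $t4, $t4, $t3 → $t4=0&2=0
add $t1, $t1, 4 → $t1=16+4=20
add $t5, $t5, 1 → $t5=4+1=5
cmp $t5, 7  (cmp 5,7)
bne body: taken
lw $t3, 0($t1) → $t3=M[20]=8
and $t4, $t4, $t3 → $t4=0&8=0
add $t1, $t1, 4 → $t1=20+4=24
add $t5, $t5, 1 → $t5=5+1=6
cmp $t5, 7  (cmp 6,7)
bne body: taken
lw $t3, 0($t1) → $t3=M[24]=13
and $t4, $t4, $t3 → $t4=0&13=0
add $t1, $t1, 4 → $t1=24+4=28
add $t5, $t5, 1 → $t5=6+1=7
cmp $t5, 7  (cmp 7,7)
bne body: not taken
sw $t3, (24) → M[24]=13
halt.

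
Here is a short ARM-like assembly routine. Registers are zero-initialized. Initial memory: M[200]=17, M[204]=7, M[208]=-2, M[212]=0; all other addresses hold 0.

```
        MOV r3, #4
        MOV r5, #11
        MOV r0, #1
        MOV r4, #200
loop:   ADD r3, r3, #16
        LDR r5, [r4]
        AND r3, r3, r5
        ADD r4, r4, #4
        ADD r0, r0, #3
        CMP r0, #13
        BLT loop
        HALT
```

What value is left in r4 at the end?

216

after MOV r3, #4: r3=4
after MOV r5, #11: r5=11
after MOV r0, #1: r0=1
after MOV r4, #200: r4=200
after ADD r3, r3, #16: r3=4+16=20
after LDR r5, [r4]: r5=M[200]=17
after AND r3, r3, r5: r3=20&17=16
after ADD r4, r4, #4: r4=200+4=204
after ADD r0, r0, #3: r0=1+3=4
CMP r0, #13  (cmp 4,13)
BLT loop: taken
after ADD r3, r3, #16: r3=16+16=32
after LDR r5, [r4]: r5=M[204]=7
after AND r3, r3, r5: r3=32&7=0
after ADD r4, r4, #4: r4=204+4=208
after ADD r0, r0, #3: r0=4+3=7
CMP r0, #13  (cmp 7,13)
BLT loop: taken
after ADD r3, r3, #16: r3=0+16=16
after LDR r5, [r4]: r5=M[208]=-2
after AND r3, r3, r5: r3=16&(-2)=16
after ADD r4, r4, #4: r4=208+4=212
after ADD r0, r0, #3: r0=7+3=10
CMP r0, #13  (cmp 10,13)
BLT loop: taken
after ADD r3, r3, #16: r3=16+16=32
after LDR r5, [r4]: r5=M[212]=0
after AND r3, r3, r5: r3=32&0=0
after ADD r4, r4, #4: r4=212+4=216
after ADD r0, r0, #3: r0=10+3=13
CMP r0, #13  (cmp 13,13)
BLT loop: not taken
halt.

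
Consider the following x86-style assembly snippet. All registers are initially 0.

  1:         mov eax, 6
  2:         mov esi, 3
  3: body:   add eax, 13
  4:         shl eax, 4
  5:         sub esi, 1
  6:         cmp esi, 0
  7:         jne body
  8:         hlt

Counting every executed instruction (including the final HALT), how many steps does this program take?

18

eax=6
esi=3
eax=6+13=19
eax=19<<4=304
esi=3-1=2
cmp esi, 0  (cmp 2,0)
jne body: taken
eax=304+13=317
eax=317<<4=5072
esi=2-1=1
cmp esi, 0  (cmp 1,0)
jne body: taken
eax=5072+13=5085
eax=5085<<4=81360
esi=1-1=0
cmp esi, 0  (cmp 0,0)
jne body: not taken
halt.
Total executed instructions: 18.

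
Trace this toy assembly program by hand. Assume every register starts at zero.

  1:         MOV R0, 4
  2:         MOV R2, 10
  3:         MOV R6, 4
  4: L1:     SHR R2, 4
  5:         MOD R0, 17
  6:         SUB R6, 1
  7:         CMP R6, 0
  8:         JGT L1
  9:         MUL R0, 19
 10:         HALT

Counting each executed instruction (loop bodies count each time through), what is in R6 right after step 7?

3

R0=4
R2=10
R6=4
R2=10>>4=0
R0=4%17=4
R6=4-1=3
CMP R6, 0  (cmp 3,0)
After step 7: R6 = 3.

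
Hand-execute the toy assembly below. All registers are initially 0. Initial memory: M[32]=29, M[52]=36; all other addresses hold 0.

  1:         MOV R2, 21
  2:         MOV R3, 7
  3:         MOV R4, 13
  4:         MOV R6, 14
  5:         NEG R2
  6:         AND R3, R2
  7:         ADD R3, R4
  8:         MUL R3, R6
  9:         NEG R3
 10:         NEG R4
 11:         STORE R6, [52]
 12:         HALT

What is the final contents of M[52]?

14

MOV R2, 21 → R2=21
MOV R3, 7 → R3=7
MOV R4, 13 → R4=13
MOV R6, 14 → R6=14
NEG R2 → R2=-(21)=-21
AND R3, R2 → R3=7&(-21)=3
ADD R3, R4 → R3=3+13=16
MUL R3, R6 → R3=16*14=224
NEG R3 → R3=-(224)=-224
NEG R4 → R4=-(13)=-13
STORE R6, [52] → M[52]=14
halt.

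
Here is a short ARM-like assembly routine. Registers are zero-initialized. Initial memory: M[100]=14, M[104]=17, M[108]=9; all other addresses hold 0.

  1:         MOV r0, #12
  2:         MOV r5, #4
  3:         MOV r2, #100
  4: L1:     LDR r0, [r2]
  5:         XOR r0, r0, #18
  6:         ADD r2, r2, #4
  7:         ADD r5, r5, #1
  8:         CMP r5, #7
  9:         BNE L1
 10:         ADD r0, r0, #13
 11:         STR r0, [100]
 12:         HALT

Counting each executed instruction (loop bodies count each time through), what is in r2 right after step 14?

108

after MOV r0, #12: r0=12
after MOV r5, #4: r5=4
after MOV r2, #100: r2=100
after LDR r0, [r2]: r0=M[100]=14
after XOR r0, r0, #18: r0=14^18=28
after ADD r2, r2, #4: r2=100+4=104
after ADD r5, r5, #1: r5=4+1=5
CMP r5, #7  (cmp 5,7)
BNE L1: taken
after LDR r0, [r2]: r0=M[104]=17
after XOR r0, r0, #18: r0=17^18=3
after ADD r2, r2, #4: r2=104+4=108
after ADD r5, r5, #1: r5=5+1=6
CMP r5, #7  (cmp 6,7)
After step 14: r2 = 108.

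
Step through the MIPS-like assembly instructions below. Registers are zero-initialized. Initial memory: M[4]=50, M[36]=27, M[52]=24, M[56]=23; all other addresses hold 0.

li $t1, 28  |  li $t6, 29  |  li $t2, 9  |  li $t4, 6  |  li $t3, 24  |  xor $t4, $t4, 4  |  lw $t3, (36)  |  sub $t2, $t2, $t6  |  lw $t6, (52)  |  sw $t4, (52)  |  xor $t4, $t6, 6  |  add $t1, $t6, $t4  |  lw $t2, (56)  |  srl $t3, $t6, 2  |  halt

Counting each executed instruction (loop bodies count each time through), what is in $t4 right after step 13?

after li $t1, 28: $t1=28
after li $t6, 29: $t6=29
after li $t2, 9: $t2=9
after li $t4, 6: $t4=6
after li $t3, 24: $t3=24
after xor $t4, $t4, 4: $t4=6^4=2
after lw $t3, (36): $t3=M[36]=27
after sub $t2, $t2, $t6: $t2=9-29=-20
after lw $t6, (52): $t6=M[52]=24
sw $t4, (52) → M[52]=2
after xor $t4, $t6, 6: $t4=24^6=30
after add $t1, $t6, $t4: $t1=24+30=54
after lw $t2, (56): $t2=M[56]=23
After step 13: $t4 = 30.

30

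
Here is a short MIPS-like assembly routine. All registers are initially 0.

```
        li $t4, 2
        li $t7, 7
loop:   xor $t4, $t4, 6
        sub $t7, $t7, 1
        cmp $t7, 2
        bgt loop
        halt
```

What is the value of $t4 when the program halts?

li $t4, 2 → $t4=2
li $t7, 7 → $t7=7
xor $t4, $t4, 6 → $t4=2^6=4
sub $t7, $t7, 1 → $t7=7-1=6
cmp $t7, 2  (cmp 6,2)
bgt loop: taken
xor $t4, $t4, 6 → $t4=4^6=2
sub $t7, $t7, 1 → $t7=6-1=5
cmp $t7, 2  (cmp 5,2)
bgt loop: taken
xor $t4, $t4, 6 → $t4=2^6=4
sub $t7, $t7, 1 → $t7=5-1=4
cmp $t7, 2  (cmp 4,2)
bgt loop: taken
xor $t4, $t4, 6 → $t4=4^6=2
sub $t7, $t7, 1 → $t7=4-1=3
cmp $t7, 2  (cmp 3,2)
bgt loop: taken
xor $t4, $t4, 6 → $t4=2^6=4
sub $t7, $t7, 1 → $t7=3-1=2
cmp $t7, 2  (cmp 2,2)
bgt loop: not taken
halt.

4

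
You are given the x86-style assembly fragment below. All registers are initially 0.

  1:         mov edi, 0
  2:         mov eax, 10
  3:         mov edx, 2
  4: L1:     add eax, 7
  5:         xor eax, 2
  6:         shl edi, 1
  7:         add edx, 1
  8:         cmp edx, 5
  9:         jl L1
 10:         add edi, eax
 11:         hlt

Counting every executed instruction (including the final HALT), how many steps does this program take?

after mov edi, 0: edi=0
after mov eax, 10: eax=10
after mov edx, 2: edx=2
after add eax, 7: eax=10+7=17
after xor eax, 2: eax=17^2=19
after shl edi, 1: edi=0<<1=0
after add edx, 1: edx=2+1=3
cmp edx, 5  (cmp 3,5)
jl L1: taken
after add eax, 7: eax=19+7=26
after xor eax, 2: eax=26^2=24
after shl edi, 1: edi=0<<1=0
after add edx, 1: edx=3+1=4
cmp edx, 5  (cmp 4,5)
jl L1: taken
after add eax, 7: eax=24+7=31
after xor eax, 2: eax=31^2=29
after shl edi, 1: edi=0<<1=0
after add edx, 1: edx=4+1=5
cmp edx, 5  (cmp 5,5)
jl L1: not taken
after add edi, eax: edi=0+29=29
halt.
Total executed instructions: 23.

23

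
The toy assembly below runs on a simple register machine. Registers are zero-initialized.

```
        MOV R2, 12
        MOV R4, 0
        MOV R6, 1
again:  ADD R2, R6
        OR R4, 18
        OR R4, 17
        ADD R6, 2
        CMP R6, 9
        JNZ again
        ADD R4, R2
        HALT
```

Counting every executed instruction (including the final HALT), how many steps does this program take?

R2=12
R4=0
R6=1
R2=12+1=13
R4=0|18=18
R4=18|17=19
R6=1+2=3
CMP R6, 9  (cmp 3,9)
JNZ again: taken
R2=13+3=16
R4=19|18=19
R4=19|17=19
R6=3+2=5
CMP R6, 9  (cmp 5,9)
JNZ again: taken
R2=16+5=21
R4=19|18=19
R4=19|17=19
R6=5+2=7
CMP R6, 9  (cmp 7,9)
JNZ again: taken
R2=21+7=28
R4=19|18=19
R4=19|17=19
R6=7+2=9
CMP R6, 9  (cmp 9,9)
JNZ again: not taken
R4=19+28=47
halt.
Total executed instructions: 29.

29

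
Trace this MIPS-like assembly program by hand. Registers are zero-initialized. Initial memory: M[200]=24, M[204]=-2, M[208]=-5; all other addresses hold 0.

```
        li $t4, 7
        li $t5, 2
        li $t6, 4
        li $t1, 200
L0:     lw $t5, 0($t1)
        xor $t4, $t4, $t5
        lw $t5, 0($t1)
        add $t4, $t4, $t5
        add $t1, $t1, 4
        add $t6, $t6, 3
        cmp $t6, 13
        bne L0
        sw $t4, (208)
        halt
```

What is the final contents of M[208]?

$t4=7
$t5=2
$t6=4
$t1=200
$t5=M[200]=24
$t4=7^24=31
$t5=M[200]=24
$t4=31+24=55
$t1=200+4=204
$t6=4+3=7
cmp $t6, 13  (cmp 7,13)
bne L0: taken
$t5=M[204]=-2
$t4=55^(-2)=-55
$t5=M[204]=-2
$t4=(-55)+(-2)=-57
$t1=204+4=208
$t6=7+3=10
cmp $t6, 13  (cmp 10,13)
bne L0: taken
$t5=M[208]=-5
$t4=(-57)^(-5)=60
$t5=M[208]=-5
$t4=60+(-5)=55
$t1=208+4=212
$t6=10+3=13
cmp $t6, 13  (cmp 13,13)
bne L0: not taken
sw $t4, (208) → M[208]=55
halt.

55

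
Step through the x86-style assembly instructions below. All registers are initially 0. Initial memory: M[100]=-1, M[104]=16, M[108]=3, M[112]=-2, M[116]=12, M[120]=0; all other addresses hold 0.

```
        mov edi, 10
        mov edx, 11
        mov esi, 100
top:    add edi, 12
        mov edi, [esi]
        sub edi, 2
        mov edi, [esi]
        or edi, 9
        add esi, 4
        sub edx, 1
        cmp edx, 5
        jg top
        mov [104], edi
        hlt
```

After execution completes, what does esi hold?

after mov edi, 10: edi=10
after mov edx, 11: edx=11
after mov esi, 100: esi=100
after add edi, 12: edi=10+12=22
after mov edi, [esi]: edi=M[100]=-1
after sub edi, 2: edi=(-1)-2=-3
after mov edi, [esi]: edi=M[100]=-1
after or edi, 9: edi=(-1)|9=-1
after add esi, 4: esi=100+4=104
after sub edx, 1: edx=11-1=10
cmp edx, 5  (cmp 10,5)
jg top: taken
after add edi, 12: edi=(-1)+12=11
after mov edi, [esi]: edi=M[104]=16
after sub edi, 2: edi=16-2=14
after mov edi, [esi]: edi=M[104]=16
after or edi, 9: edi=16|9=25
after add esi, 4: esi=104+4=108
after sub edx, 1: edx=10-1=9
cmp edx, 5  (cmp 9,5)
jg top: taken
after add edi, 12: edi=25+12=37
after mov edi, [esi]: edi=M[108]=3
after sub edi, 2: edi=3-2=1
after mov edi, [esi]: edi=M[108]=3
after or edi, 9: edi=3|9=11
after add esi, 4: esi=108+4=112
after sub edx, 1: edx=9-1=8
cmp edx, 5  (cmp 8,5)
jg top: taken
after add edi, 12: edi=11+12=23
after mov edi, [esi]: edi=M[112]=-2
after sub edi, 2: edi=(-2)-2=-4
after mov edi, [esi]: edi=M[112]=-2
after or edi, 9: edi=(-2)|9=-1
after add esi, 4: esi=112+4=116
after sub edx, 1: edx=8-1=7
cmp edx, 5  (cmp 7,5)
jg top: taken
after add edi, 12: edi=(-1)+12=11
after mov edi, [esi]: edi=M[116]=12
after sub edi, 2: edi=12-2=10
after mov edi, [esi]: edi=M[116]=12
after or edi, 9: edi=12|9=13
after add esi, 4: esi=116+4=120
after sub edx, 1: edx=7-1=6
cmp edx, 5  (cmp 6,5)
jg top: taken
after add edi, 12: edi=13+12=25
after mov edi, [esi]: edi=M[120]=0
after sub edi, 2: edi=0-2=-2
after mov edi, [esi]: edi=M[120]=0
after or edi, 9: edi=0|9=9
after add esi, 4: esi=120+4=124
after sub edx, 1: edx=6-1=5
cmp edx, 5  (cmp 5,5)
jg top: not taken
mov [104], edi → M[104]=9
halt.

124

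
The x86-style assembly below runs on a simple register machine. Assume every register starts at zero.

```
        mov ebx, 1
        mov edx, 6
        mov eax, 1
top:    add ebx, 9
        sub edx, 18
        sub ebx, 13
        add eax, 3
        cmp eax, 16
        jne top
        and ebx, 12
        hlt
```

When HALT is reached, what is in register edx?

-84

after mov ebx, 1: ebx=1
after mov edx, 6: edx=6
after mov eax, 1: eax=1
after add ebx, 9: ebx=1+9=10
after sub edx, 18: edx=6-18=-12
after sub ebx, 13: ebx=10-13=-3
after add eax, 3: eax=1+3=4
cmp eax, 16  (cmp 4,16)
jne top: taken
after add ebx, 9: ebx=(-3)+9=6
after sub edx, 18: edx=(-12)-18=-30
after sub ebx, 13: ebx=6-13=-7
after add eax, 3: eax=4+3=7
cmp eax, 16  (cmp 7,16)
jne top: taken
after add ebx, 9: ebx=(-7)+9=2
after sub edx, 18: edx=(-30)-18=-48
after sub ebx, 13: ebx=2-13=-11
after add eax, 3: eax=7+3=10
cmp eax, 16  (cmp 10,16)
jne top: taken
after add ebx, 9: ebx=(-11)+9=-2
after sub edx, 18: edx=(-48)-18=-66
after sub ebx, 13: ebx=(-2)-13=-15
after add eax, 3: eax=10+3=13
cmp eax, 16  (cmp 13,16)
jne top: taken
after add ebx, 9: ebx=(-15)+9=-6
after sub edx, 18: edx=(-66)-18=-84
after sub ebx, 13: ebx=(-6)-13=-19
after add eax, 3: eax=13+3=16
cmp eax, 16  (cmp 16,16)
jne top: not taken
after and ebx, 12: ebx=(-19)&12=12
halt.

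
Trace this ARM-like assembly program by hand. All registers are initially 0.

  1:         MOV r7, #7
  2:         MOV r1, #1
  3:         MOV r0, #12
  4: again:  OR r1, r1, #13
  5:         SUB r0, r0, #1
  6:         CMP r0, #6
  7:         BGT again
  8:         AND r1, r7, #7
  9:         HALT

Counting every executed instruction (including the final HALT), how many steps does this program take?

r7=7
r1=1
r0=12
r1=1|13=13
r0=12-1=11
CMP r0, #6  (cmp 11,6)
BGT again: taken
r1=13|13=13
r0=11-1=10
CMP r0, #6  (cmp 10,6)
BGT again: taken
r1=13|13=13
r0=10-1=9
CMP r0, #6  (cmp 9,6)
BGT again: taken
r1=13|13=13
r0=9-1=8
CMP r0, #6  (cmp 8,6)
BGT again: taken
r1=13|13=13
r0=8-1=7
CMP r0, #6  (cmp 7,6)
BGT again: taken
r1=13|13=13
r0=7-1=6
CMP r0, #6  (cmp 6,6)
BGT again: not taken
r1=7&7=7
halt.
Total executed instructions: 29.

29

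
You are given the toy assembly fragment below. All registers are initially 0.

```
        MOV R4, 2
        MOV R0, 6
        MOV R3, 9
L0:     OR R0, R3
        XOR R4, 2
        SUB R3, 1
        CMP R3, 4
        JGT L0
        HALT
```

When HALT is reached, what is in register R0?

15

after MOV R4, 2: R4=2
after MOV R0, 6: R0=6
after MOV R3, 9: R3=9
after OR R0, R3: R0=6|9=15
after XOR R4, 2: R4=2^2=0
after SUB R3, 1: R3=9-1=8
CMP R3, 4  (cmp 8,4)
JGT L0: taken
after OR R0, R3: R0=15|8=15
after XOR R4, 2: R4=0^2=2
after SUB R3, 1: R3=8-1=7
CMP R3, 4  (cmp 7,4)
JGT L0: taken
after OR R0, R3: R0=15|7=15
after XOR R4, 2: R4=2^2=0
after SUB R3, 1: R3=7-1=6
CMP R3, 4  (cmp 6,4)
JGT L0: taken
after OR R0, R3: R0=15|6=15
after XOR R4, 2: R4=0^2=2
after SUB R3, 1: R3=6-1=5
CMP R3, 4  (cmp 5,4)
JGT L0: taken
after OR R0, R3: R0=15|5=15
after XOR R4, 2: R4=2^2=0
after SUB R3, 1: R3=5-1=4
CMP R3, 4  (cmp 4,4)
JGT L0: not taken
halt.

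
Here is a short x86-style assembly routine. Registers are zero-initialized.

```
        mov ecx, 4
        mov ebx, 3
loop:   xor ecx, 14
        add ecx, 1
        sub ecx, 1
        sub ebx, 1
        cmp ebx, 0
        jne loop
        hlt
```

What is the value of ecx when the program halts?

ecx=4
ebx=3
ecx=4^14=10
ecx=10+1=11
ecx=11-1=10
ebx=3-1=2
cmp ebx, 0  (cmp 2,0)
jne loop: taken
ecx=10^14=4
ecx=4+1=5
ecx=5-1=4
ebx=2-1=1
cmp ebx, 0  (cmp 1,0)
jne loop: taken
ecx=4^14=10
ecx=10+1=11
ecx=11-1=10
ebx=1-1=0
cmp ebx, 0  (cmp 0,0)
jne loop: not taken
halt.

10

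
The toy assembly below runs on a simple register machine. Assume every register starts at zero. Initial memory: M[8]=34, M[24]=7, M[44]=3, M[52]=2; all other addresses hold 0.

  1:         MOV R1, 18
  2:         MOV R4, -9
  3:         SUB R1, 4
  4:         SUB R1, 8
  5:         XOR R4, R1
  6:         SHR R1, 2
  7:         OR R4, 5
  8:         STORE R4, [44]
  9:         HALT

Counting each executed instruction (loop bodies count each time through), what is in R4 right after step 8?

after MOV R1, 18: R1=18
after MOV R4, -9: R4=-9
after SUB R1, 4: R1=18-4=14
after SUB R1, 8: R1=14-8=6
after XOR R4, R1: R4=(-9)^6=-15
after SHR R1, 2: R1=6>>2=1
after OR R4, 5: R4=(-15)|5=-11
STORE R4, [44] → M[44]=-11
After step 8: R4 = -11.

-11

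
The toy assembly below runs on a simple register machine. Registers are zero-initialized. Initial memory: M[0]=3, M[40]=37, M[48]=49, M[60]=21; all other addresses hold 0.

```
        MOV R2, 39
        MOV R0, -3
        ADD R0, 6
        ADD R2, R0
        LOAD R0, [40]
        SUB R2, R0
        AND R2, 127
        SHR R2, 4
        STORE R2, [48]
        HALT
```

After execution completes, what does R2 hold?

MOV R2, 39 → R2=39
MOV R0, -3 → R0=-3
ADD R0, 6 → R0=(-3)+6=3
ADD R2, R0 → R2=39+3=42
LOAD R0, [40] → R0=M[40]=37
SUB R2, R0 → R2=42-37=5
AND R2, 127 → R2=5&127=5
SHR R2, 4 → R2=5>>4=0
STORE R2, [48] → M[48]=0
halt.

0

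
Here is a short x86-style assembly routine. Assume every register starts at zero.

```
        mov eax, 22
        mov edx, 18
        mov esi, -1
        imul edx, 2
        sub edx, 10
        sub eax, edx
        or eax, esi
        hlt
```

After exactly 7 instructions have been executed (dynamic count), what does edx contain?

after mov eax, 22: eax=22
after mov edx, 18: edx=18
after mov esi, -1: esi=-1
after imul edx, 2: edx=18*2=36
after sub edx, 10: edx=36-10=26
after sub eax, edx: eax=22-26=-4
after or eax, esi: eax=(-4)|(-1)=-1
After step 7: edx = 26.

26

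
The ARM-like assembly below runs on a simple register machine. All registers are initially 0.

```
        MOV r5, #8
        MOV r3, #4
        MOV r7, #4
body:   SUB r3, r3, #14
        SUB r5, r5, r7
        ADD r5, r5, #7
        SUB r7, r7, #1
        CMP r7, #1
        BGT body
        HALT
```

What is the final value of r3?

-38

MOV r5, #8 → r5=8
MOV r3, #4 → r3=4
MOV r7, #4 → r7=4
SUB r3, r3, #14 → r3=4-14=-10
SUB r5, r5, r7 → r5=8-4=4
ADD r5, r5, #7 → r5=4+7=11
SUB r7, r7, #1 → r7=4-1=3
CMP r7, #1  (cmp 3,1)
BGT body: taken
SUB r3, r3, #14 → r3=(-10)-14=-24
SUB r5, r5, r7 → r5=11-3=8
ADD r5, r5, #7 → r5=8+7=15
SUB r7, r7, #1 → r7=3-1=2
CMP r7, #1  (cmp 2,1)
BGT body: taken
SUB r3, r3, #14 → r3=(-24)-14=-38
SUB r5, r5, r7 → r5=15-2=13
ADD r5, r5, #7 → r5=13+7=20
SUB r7, r7, #1 → r7=2-1=1
CMP r7, #1  (cmp 1,1)
BGT body: not taken
halt.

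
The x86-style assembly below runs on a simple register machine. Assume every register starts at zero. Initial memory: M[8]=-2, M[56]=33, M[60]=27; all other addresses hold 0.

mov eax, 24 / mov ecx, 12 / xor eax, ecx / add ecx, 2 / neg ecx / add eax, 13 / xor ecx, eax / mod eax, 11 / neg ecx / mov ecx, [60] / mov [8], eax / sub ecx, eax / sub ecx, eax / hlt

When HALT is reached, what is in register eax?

eax=24
ecx=12
eax=24^12=20
ecx=12+2=14
ecx=-(14)=-14
eax=20+13=33
ecx=(-14)^33=-45
eax=33%11=0
ecx=-(-45)=45
ecx=M[60]=27
mov [8], eax → M[8]=0
ecx=27-0=27
ecx=27-0=27
halt.

0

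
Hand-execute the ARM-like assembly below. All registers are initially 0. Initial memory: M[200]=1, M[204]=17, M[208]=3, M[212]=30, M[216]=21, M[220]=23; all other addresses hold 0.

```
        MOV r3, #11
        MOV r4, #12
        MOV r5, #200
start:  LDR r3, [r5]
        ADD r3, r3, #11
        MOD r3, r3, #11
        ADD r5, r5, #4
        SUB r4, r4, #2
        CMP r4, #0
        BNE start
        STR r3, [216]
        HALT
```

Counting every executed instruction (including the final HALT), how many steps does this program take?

47

after MOV r3, #11: r3=11
after MOV r4, #12: r4=12
after MOV r5, #200: r5=200
after LDR r3, [r5]: r3=M[200]=1
after ADD r3, r3, #11: r3=1+11=12
after MOD r3, r3, #11: r3=12%11=1
after ADD r5, r5, #4: r5=200+4=204
after SUB r4, r4, #2: r4=12-2=10
CMP r4, #0  (cmp 10,0)
BNE start: taken
after LDR r3, [r5]: r3=M[204]=17
after ADD r3, r3, #11: r3=17+11=28
after MOD r3, r3, #11: r3=28%11=6
after ADD r5, r5, #4: r5=204+4=208
after SUB r4, r4, #2: r4=10-2=8
CMP r4, #0  (cmp 8,0)
BNE start: taken
after LDR r3, [r5]: r3=M[208]=3
after ADD r3, r3, #11: r3=3+11=14
after MOD r3, r3, #11: r3=14%11=3
after ADD r5, r5, #4: r5=208+4=212
after SUB r4, r4, #2: r4=8-2=6
CMP r4, #0  (cmp 6,0)
BNE start: taken
after LDR r3, [r5]: r3=M[212]=30
after ADD r3, r3, #11: r3=30+11=41
after MOD r3, r3, #11: r3=41%11=8
after ADD r5, r5, #4: r5=212+4=216
after SUB r4, r4, #2: r4=6-2=4
CMP r4, #0  (cmp 4,0)
BNE start: taken
after LDR r3, [r5]: r3=M[216]=21
after ADD r3, r3, #11: r3=21+11=32
after MOD r3, r3, #11: r3=32%11=10
after ADD r5, r5, #4: r5=216+4=220
after SUB r4, r4, #2: r4=4-2=2
CMP r4, #0  (cmp 2,0)
BNE start: taken
after LDR r3, [r5]: r3=M[220]=23
after ADD r3, r3, #11: r3=23+11=34
after MOD r3, r3, #11: r3=34%11=1
after ADD r5, r5, #4: r5=220+4=224
after SUB r4, r4, #2: r4=2-2=0
CMP r4, #0  (cmp 0,0)
BNE start: not taken
STR r3, [216] → M[216]=1
halt.
Total executed instructions: 47.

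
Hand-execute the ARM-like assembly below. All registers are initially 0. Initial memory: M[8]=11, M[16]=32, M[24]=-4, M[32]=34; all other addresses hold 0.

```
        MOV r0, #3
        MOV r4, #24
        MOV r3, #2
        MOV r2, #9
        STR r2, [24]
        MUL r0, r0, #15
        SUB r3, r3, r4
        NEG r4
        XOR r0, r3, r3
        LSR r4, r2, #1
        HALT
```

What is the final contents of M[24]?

r0=3
r4=24
r3=2
r2=9
STR r2, [24] → M[24]=9
r0=3*15=45
r3=2-24=-22
r4=-(24)=-24
r0=(-22)^(-22)=0
r4=9>>1=4
halt.

9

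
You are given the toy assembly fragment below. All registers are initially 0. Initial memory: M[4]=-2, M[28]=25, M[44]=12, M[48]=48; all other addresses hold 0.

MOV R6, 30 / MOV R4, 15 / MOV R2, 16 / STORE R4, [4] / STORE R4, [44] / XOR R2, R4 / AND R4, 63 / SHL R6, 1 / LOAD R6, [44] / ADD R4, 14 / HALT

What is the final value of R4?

29

MOV R6, 30 → R6=30
MOV R4, 15 → R4=15
MOV R2, 16 → R2=16
STORE R4, [4] → M[4]=15
STORE R4, [44] → M[44]=15
XOR R2, R4 → R2=16^15=31
AND R4, 63 → R4=15&63=15
SHL R6, 1 → R6=30<<1=60
LOAD R6, [44] → R6=M[44]=15
ADD R4, 14 → R4=15+14=29
halt.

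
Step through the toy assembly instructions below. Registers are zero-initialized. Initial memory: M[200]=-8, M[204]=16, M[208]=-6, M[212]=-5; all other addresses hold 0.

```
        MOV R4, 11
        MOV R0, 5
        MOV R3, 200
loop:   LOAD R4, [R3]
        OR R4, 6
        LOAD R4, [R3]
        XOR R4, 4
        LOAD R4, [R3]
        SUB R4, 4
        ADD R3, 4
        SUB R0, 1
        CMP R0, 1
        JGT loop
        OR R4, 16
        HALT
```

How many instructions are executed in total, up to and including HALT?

45

R4=11
R0=5
R3=200
R4=M[200]=-8
R4=(-8)|6=-2
R4=M[200]=-8
R4=(-8)^4=-4
R4=M[200]=-8
R4=(-8)-4=-12
R3=200+4=204
R0=5-1=4
CMP R0, 1  (cmp 4,1)
JGT loop: taken
R4=M[204]=16
R4=16|6=22
R4=M[204]=16
R4=16^4=20
R4=M[204]=16
R4=16-4=12
R3=204+4=208
R0=4-1=3
CMP R0, 1  (cmp 3,1)
JGT loop: taken
R4=M[208]=-6
R4=(-6)|6=-2
R4=M[208]=-6
R4=(-6)^4=-2
R4=M[208]=-6
R4=(-6)-4=-10
R3=208+4=212
R0=3-1=2
CMP R0, 1  (cmp 2,1)
JGT loop: taken
R4=M[212]=-5
R4=(-5)|6=-1
R4=M[212]=-5
R4=(-5)^4=-1
R4=M[212]=-5
R4=(-5)-4=-9
R3=212+4=216
R0=2-1=1
CMP R0, 1  (cmp 1,1)
JGT loop: not taken
R4=(-9)|16=-9
halt.
Total executed instructions: 45.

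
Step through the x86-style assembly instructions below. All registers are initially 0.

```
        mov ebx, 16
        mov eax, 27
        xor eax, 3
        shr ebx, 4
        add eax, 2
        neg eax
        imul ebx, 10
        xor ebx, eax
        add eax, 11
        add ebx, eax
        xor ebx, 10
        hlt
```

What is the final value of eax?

ebx=16
eax=27
eax=27^3=24
ebx=16>>4=1
eax=24+2=26
eax=-(26)=-26
ebx=1*10=10
ebx=10^(-26)=-20
eax=(-26)+11=-15
ebx=(-20)+(-15)=-35
ebx=(-35)^10=-41
halt.

-15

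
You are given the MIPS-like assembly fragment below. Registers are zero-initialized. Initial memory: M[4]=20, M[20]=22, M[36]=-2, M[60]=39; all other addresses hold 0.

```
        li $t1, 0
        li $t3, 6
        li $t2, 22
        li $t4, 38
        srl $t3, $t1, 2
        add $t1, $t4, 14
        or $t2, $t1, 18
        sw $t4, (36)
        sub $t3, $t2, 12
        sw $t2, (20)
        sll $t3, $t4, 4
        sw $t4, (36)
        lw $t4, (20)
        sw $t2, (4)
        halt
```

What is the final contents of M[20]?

$t1=0
$t3=6
$t2=22
$t4=38
$t3=0>>2=0
$t1=38+14=52
$t2=52|18=54
sw $t4, (36) → M[36]=38
$t3=54-12=42
sw $t2, (20) → M[20]=54
$t3=38<<4=608
sw $t4, (36) → M[36]=38
$t4=M[20]=54
sw $t2, (4) → M[4]=54
halt.

54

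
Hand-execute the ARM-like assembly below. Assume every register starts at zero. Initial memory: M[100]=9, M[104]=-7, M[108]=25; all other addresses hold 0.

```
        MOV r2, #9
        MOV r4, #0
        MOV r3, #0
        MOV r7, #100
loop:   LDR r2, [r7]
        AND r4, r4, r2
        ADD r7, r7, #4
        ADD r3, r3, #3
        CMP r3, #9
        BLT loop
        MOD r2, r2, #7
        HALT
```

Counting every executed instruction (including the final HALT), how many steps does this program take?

24

MOV r2, #9 → r2=9
MOV r4, #0 → r4=0
MOV r3, #0 → r3=0
MOV r7, #100 → r7=100
LDR r2, [r7] → r2=M[100]=9
AND r4, r4, r2 → r4=0&9=0
ADD r7, r7, #4 → r7=100+4=104
ADD r3, r3, #3 → r3=0+3=3
CMP r3, #9  (cmp 3,9)
BLT loop: taken
LDR r2, [r7] → r2=M[104]=-7
AND r4, r4, r2 → r4=0&(-7)=0
ADD r7, r7, #4 → r7=104+4=108
ADD r3, r3, #3 → r3=3+3=6
CMP r3, #9  (cmp 6,9)
BLT loop: taken
LDR r2, [r7] → r2=M[108]=25
AND r4, r4, r2 → r4=0&25=0
ADD r7, r7, #4 → r7=108+4=112
ADD r3, r3, #3 → r3=6+3=9
CMP r3, #9  (cmp 9,9)
BLT loop: not taken
MOD r2, r2, #7 → r2=25%7=4
halt.
Total executed instructions: 24.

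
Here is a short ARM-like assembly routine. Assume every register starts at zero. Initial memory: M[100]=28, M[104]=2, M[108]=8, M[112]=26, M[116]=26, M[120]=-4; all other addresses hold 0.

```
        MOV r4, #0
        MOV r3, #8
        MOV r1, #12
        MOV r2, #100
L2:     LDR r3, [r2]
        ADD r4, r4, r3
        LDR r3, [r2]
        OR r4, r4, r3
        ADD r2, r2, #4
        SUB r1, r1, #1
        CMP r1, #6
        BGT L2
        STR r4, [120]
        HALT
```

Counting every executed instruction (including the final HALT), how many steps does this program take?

r4=0
r3=8
r1=12
r2=100
r3=M[100]=28
r4=0+28=28
r3=M[100]=28
r4=28|28=28
r2=100+4=104
r1=12-1=11
CMP r1, #6  (cmp 11,6)
BGT L2: taken
r3=M[104]=2
r4=28+2=30
r3=M[104]=2
r4=30|2=30
r2=104+4=108
r1=11-1=10
CMP r1, #6  (cmp 10,6)
BGT L2: taken
r3=M[108]=8
r4=30+8=38
r3=M[108]=8
r4=38|8=46
r2=108+4=112
r1=10-1=9
CMP r1, #6  (cmp 9,6)
BGT L2: taken
r3=M[112]=26
r4=46+26=72
r3=M[112]=26
r4=72|26=90
r2=112+4=116
r1=9-1=8
CMP r1, #6  (cmp 8,6)
BGT L2: taken
r3=M[116]=26
r4=90+26=116
r3=M[116]=26
r4=116|26=126
r2=116+4=120
r1=8-1=7
CMP r1, #6  (cmp 7,6)
BGT L2: taken
r3=M[120]=-4
r4=126+(-4)=122
r3=M[120]=-4
r4=122|(-4)=-2
r2=120+4=124
r1=7-1=6
CMP r1, #6  (cmp 6,6)
BGT L2: not taken
STR r4, [120] → M[120]=-2
halt.
Total executed instructions: 54.

54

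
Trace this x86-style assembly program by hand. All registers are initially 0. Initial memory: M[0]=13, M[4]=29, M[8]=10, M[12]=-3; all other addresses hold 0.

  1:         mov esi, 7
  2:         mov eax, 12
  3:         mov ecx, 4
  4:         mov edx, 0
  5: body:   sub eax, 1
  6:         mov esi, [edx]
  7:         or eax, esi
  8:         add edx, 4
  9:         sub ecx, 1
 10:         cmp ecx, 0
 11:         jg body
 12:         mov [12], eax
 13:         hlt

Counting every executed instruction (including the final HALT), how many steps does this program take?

after mov esi, 7: esi=7
after mov eax, 12: eax=12
after mov ecx, 4: ecx=4
after mov edx, 0: edx=0
after sub eax, 1: eax=12-1=11
after mov esi, [edx]: esi=M[0]=13
after or eax, esi: eax=11|13=15
after add edx, 4: edx=0+4=4
after sub ecx, 1: ecx=4-1=3
cmp ecx, 0  (cmp 3,0)
jg body: taken
after sub eax, 1: eax=15-1=14
after mov esi, [edx]: esi=M[4]=29
after or eax, esi: eax=14|29=31
after add edx, 4: edx=4+4=8
after sub ecx, 1: ecx=3-1=2
cmp ecx, 0  (cmp 2,0)
jg body: taken
after sub eax, 1: eax=31-1=30
after mov esi, [edx]: esi=M[8]=10
after or eax, esi: eax=30|10=30
after add edx, 4: edx=8+4=12
after sub ecx, 1: ecx=2-1=1
cmp ecx, 0  (cmp 1,0)
jg body: taken
after sub eax, 1: eax=30-1=29
after mov esi, [edx]: esi=M[12]=-3
after or eax, esi: eax=29|(-3)=-3
after add edx, 4: edx=12+4=16
after sub ecx, 1: ecx=1-1=0
cmp ecx, 0  (cmp 0,0)
jg body: not taken
mov [12], eax → M[12]=-3
halt.
Total executed instructions: 34.

34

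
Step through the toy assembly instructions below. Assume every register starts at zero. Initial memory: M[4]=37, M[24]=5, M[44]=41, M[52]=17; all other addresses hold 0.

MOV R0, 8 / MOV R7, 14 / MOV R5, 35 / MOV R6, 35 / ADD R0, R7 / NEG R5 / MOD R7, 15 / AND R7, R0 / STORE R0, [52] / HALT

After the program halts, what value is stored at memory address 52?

after MOV R0, 8: R0=8
after MOV R7, 14: R7=14
after MOV R5, 35: R5=35
after MOV R6, 35: R6=35
after ADD R0, R7: R0=8+14=22
after NEG R5: R5=-(35)=-35
after MOD R7, 15: R7=14%15=14
after AND R7, R0: R7=14&22=6
STORE R0, [52] → M[52]=22
halt.

22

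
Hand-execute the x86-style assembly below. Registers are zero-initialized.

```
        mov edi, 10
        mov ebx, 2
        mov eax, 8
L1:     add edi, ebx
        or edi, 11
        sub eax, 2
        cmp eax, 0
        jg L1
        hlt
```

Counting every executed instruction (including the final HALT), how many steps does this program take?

mov edi, 10 → edi=10
mov ebx, 2 → ebx=2
mov eax, 8 → eax=8
add edi, ebx → edi=10+2=12
or edi, 11 → edi=12|11=15
sub eax, 2 → eax=8-2=6
cmp eax, 0  (cmp 6,0)
jg L1: taken
add edi, ebx → edi=15+2=17
or edi, 11 → edi=17|11=27
sub eax, 2 → eax=6-2=4
cmp eax, 0  (cmp 4,0)
jg L1: taken
add edi, ebx → edi=27+2=29
or edi, 11 → edi=29|11=31
sub eax, 2 → eax=4-2=2
cmp eax, 0  (cmp 2,0)
jg L1: taken
add edi, ebx → edi=31+2=33
or edi, 11 → edi=33|11=43
sub eax, 2 → eax=2-2=0
cmp eax, 0  (cmp 0,0)
jg L1: not taken
halt.
Total executed instructions: 24.

24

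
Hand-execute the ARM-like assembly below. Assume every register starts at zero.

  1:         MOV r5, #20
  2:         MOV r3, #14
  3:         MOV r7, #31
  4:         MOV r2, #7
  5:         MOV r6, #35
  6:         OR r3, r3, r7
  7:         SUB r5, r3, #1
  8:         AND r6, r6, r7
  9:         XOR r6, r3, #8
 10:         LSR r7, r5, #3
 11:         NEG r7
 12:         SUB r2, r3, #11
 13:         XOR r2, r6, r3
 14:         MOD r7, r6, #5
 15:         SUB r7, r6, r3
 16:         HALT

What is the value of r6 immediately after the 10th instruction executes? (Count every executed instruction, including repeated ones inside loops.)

r5=20
r3=14
r7=31
r2=7
r6=35
r3=14|31=31
r5=31-1=30
r6=35&31=3
r6=31^8=23
r7=30>>3=3
After step 10: r6 = 23.

23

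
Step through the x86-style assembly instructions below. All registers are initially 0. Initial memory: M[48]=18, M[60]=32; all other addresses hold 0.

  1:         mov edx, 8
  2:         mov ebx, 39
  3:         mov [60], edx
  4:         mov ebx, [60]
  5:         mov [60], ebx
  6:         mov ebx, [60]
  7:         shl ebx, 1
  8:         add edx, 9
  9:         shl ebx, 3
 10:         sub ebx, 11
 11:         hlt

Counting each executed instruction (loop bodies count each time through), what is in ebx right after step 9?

128

edx=8
ebx=39
mov [60], edx → M[60]=8
ebx=M[60]=8
mov [60], ebx → M[60]=8
ebx=M[60]=8
ebx=8<<1=16
edx=8+9=17
ebx=16<<3=128
After step 9: ebx = 128.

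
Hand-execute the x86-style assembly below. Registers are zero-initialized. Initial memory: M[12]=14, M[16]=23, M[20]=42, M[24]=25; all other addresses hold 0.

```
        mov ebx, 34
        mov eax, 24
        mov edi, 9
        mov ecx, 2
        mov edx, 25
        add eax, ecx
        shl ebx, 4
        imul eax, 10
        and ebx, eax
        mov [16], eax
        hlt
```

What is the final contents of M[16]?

260

ebx=34
eax=24
edi=9
ecx=2
edx=25
eax=24+2=26
ebx=34<<4=544
eax=26*10=260
ebx=544&260=0
mov [16], eax → M[16]=260
halt.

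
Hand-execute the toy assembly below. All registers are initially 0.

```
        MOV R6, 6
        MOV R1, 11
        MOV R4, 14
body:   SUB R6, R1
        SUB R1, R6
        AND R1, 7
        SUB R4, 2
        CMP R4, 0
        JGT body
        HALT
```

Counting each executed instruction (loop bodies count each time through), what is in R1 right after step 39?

MOV R6, 6 → R6=6
MOV R1, 11 → R1=11
MOV R4, 14 → R4=14
SUB R6, R1 → R6=6-11=-5
SUB R1, R6 → R1=11-(-5)=16
AND R1, 7 → R1=16&7=0
SUB R4, 2 → R4=14-2=12
CMP R4, 0  (cmp 12,0)
JGT body: taken
SUB R6, R1 → R6=(-5)-0=-5
SUB R1, R6 → R1=0-(-5)=5
AND R1, 7 → R1=5&7=5
SUB R4, 2 → R4=12-2=10
CMP R4, 0  (cmp 10,0)
JGT body: taken
SUB R6, R1 → R6=(-5)-5=-10
SUB R1, R6 → R1=5-(-10)=15
AND R1, 7 → R1=15&7=7
SUB R4, 2 → R4=10-2=8
CMP R4, 0  (cmp 8,0)
JGT body: taken
SUB R6, R1 → R6=(-10)-7=-17
SUB R1, R6 → R1=7-(-17)=24
AND R1, 7 → R1=24&7=0
SUB R4, 2 → R4=8-2=6
CMP R4, 0  (cmp 6,0)
JGT body: taken
SUB R6, R1 → R6=(-17)-0=-17
SUB R1, R6 → R1=0-(-17)=17
AND R1, 7 → R1=17&7=1
SUB R4, 2 → R4=6-2=4
CMP R4, 0  (cmp 4,0)
JGT body: taken
SUB R6, R1 → R6=(-17)-1=-18
SUB R1, R6 → R1=1-(-18)=19
AND R1, 7 → R1=19&7=3
SUB R4, 2 → R4=4-2=2
CMP R4, 0  (cmp 2,0)
JGT body: taken
After step 39: R1 = 3.

3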